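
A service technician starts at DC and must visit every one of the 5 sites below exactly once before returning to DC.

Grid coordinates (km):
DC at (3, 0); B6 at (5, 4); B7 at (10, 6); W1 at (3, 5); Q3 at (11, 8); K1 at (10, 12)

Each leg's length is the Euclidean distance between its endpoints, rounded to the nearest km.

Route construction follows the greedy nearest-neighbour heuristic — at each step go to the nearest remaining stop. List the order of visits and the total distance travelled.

Total distance 33 km via the nearest-neighbour route DC → B6 → W1 → B7 → Q3 → K1 → DC.

From DC: distances to unvisited — B6=4, W1=5, B7=9, Q3=11, K1=14. Nearest is B6 (4).
From B6: distances to unvisited — W1=2, B7=5, Q3=7, K1=9. Nearest is W1 (2).
From W1: distances to unvisited — B7=7, Q3=9, K1=10. Nearest is B7 (7).
From B7: distances to unvisited — Q3=2, K1=6. Nearest is Q3 (2).
From Q3: distances to unvisited — K1=4. Nearest is K1 (4).
Return K1→DC: 14.
Total = 4 + 2 + 7 + 2 + 4 + 14 = 33.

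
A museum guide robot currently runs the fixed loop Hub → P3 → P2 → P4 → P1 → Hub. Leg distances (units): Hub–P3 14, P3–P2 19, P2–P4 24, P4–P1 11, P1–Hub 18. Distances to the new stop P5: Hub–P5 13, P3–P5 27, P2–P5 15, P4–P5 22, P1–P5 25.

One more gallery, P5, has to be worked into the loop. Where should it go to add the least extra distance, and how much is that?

Minimum extra distance: 13, inserting P5 between P2 and P4.

Insertion cost between consecutive stops i–j is d(i,P5) + d(P5,j) − d(i,j):
  between Hub and P3: 13 + 27 − 14 = 26
  between P3 and P2: 27 + 15 − 19 = 23
  between P2 and P4: 15 + 22 − 24 = 13
  between P4 and P1: 22 + 25 − 11 = 36
  between P1 and Hub: 25 + 13 − 18 = 20
Cheapest insertion is between P2 and P4, adding 13.
New total = 86 + 13 = 99.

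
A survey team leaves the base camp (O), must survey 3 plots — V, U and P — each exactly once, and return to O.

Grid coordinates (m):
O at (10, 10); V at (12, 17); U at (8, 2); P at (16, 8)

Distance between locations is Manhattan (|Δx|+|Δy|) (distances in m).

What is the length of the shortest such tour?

Shortest round trip = 46 m.

There are 3 distinct closed tours to check (reversals are equivalent).
O - V - U - P - O: 9+19+14+8 = 50
O - V - P - U - O: 9+13+14+10 = 46
O - U - V - P - O: 10+19+13+8 = 50
The minimum is 46.
One optimal route: O → V → P → U → O (or its reverse).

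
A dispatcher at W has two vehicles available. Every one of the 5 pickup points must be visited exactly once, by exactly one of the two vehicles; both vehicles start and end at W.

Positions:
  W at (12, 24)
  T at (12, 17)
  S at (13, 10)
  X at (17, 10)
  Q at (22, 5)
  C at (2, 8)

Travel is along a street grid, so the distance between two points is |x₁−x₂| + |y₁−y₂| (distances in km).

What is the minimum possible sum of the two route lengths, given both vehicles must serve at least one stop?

92 km — the smallest possible combined total.

Check every non-empty split of the stops between the two vehicles; for each half take its own optimal tour:
  {T} + {S, X, Q, C}: 14 + 78 = 92
  {S} + {T, X, Q, C}: 30 + 78 = 108
  {T, S} + {X, Q, C}: 30 + 78 = 108
  {X} + {T, S, Q, C}: 38 + 78 = 116
  {T, X} + {S, Q, C}: 38 + 78 = 116
  {S, X} + {T, Q, C}: 38 + 78 = 116
  … (15 splits in total)
Best: vehicle 1 W → T → W = 14; vehicle 2 W → S → X → Q → C → W = 78; combined 92.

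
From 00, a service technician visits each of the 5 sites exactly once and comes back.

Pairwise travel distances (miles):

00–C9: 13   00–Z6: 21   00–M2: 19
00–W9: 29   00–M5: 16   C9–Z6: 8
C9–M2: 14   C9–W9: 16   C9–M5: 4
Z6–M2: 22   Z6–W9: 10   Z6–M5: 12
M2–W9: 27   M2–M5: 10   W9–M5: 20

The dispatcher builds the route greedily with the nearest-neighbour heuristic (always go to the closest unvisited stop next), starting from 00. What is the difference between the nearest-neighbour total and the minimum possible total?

00: C9=13, M5=16, M2=19, Z6=21, W9=29 ⇒ C9
C9: M5=4, Z6=8, M2=14, W9=16 ⇒ M5
M5: M2=10, Z6=12, W9=20 ⇒ M2
M2: Z6=22, W9=27 ⇒ Z6
Z6: W9=10 ⇒ W9
NN route 00 → C9 → M5 → M2 → Z6 → W9 → 00 costs 88.
Optimal: 00 → C9 → Z6 → W9 → M5 → M2 → 00 costs 80 (by enumerating all 60 distinct tours).
Excess = 88 − 80 = 8.

Excess over optimum: 8 miles.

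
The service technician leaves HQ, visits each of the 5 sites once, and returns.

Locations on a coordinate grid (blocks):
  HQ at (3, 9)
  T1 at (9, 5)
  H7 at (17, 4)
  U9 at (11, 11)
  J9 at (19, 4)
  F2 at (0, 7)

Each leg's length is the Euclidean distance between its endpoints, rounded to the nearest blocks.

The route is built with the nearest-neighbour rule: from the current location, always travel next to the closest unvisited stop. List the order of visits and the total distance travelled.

From HQ: distances to unvisited — F2=4, T1=7, U9=8, H7=15, J9=17. Nearest is F2 (4).
From F2: distances to unvisited — T1=9, U9=12, H7=17, J9=19. Nearest is T1 (9).
From T1: distances to unvisited — U9=6, H7=8, J9=10. Nearest is U9 (6).
From U9: distances to unvisited — H7=9, J9=11. Nearest is H7 (9).
From H7: distances to unvisited — J9=2. Nearest is J9 (2).
Return J9→HQ: 17.
Total = 4 + 9 + 6 + 9 + 2 + 17 = 47.

47 blocks along HQ → F2 → T1 → U9 → H7 → J9 → HQ.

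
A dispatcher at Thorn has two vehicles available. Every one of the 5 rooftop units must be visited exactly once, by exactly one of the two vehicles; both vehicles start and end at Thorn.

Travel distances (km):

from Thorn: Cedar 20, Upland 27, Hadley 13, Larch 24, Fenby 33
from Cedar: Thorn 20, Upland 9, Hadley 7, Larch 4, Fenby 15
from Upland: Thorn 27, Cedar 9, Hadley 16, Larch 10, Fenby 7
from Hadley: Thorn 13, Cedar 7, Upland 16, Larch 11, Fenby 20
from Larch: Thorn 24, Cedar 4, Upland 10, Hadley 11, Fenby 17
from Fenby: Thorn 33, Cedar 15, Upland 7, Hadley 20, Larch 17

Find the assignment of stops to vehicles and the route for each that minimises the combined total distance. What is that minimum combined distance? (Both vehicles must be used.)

There are 2^4 − 1 = 15 ways to divide the 5 stops into two non-empty groups. For each, the best each vehicle can do is its own shortest tour through its group:
  {Cedar} + {Upland, Hadley, Larch, Fenby}: 40 + 74 = 114
  {Upland} + {Cedar, Hadley, Larch, Fenby}: 54 + 74 = 128
  {Cedar, Upland} + {Hadley, Larch, Fenby}: 56 + 74 = 130
  {Hadley} + {Cedar, Upland, Larch, Fenby}: 26 + 74 = 100
  {Cedar, Hadley} + {Upland, Larch, Fenby}: 40 + 74 = 114
  {Upland, Hadley} + {Cedar, Larch, Fenby}: 56 + 74 = 130
  … (15 splits in total)
Best: vehicle 1 Thorn → Hadley → Thorn = 26; vehicle 2 Thorn → Cedar → Larch → Upland → Fenby → Thorn = 74; combined 100.

100 km — the smallest possible combined total.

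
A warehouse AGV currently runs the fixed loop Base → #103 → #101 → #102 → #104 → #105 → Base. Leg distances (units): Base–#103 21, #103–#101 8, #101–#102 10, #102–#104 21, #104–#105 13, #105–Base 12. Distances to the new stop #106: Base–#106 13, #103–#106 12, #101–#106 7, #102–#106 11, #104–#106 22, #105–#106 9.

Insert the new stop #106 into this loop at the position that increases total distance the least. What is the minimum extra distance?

Adding 4 by placing #106 on the Base–#103 leg.

Insertion cost between consecutive stops i–j is d(i,#106) + d(#106,j) − d(i,j):
  between Base and #103: 13 + 12 − 21 = 4
  between #103 and #101: 12 + 7 − 8 = 11
  between #101 and #102: 7 + 11 − 10 = 8
  between #102 and #104: 11 + 22 − 21 = 12
  between #104 and #105: 22 + 9 − 13 = 18
  between #105 and Base: 9 + 13 − 12 = 10
Cheapest insertion is between Base and #103, adding 4.
New total = 85 + 4 = 89.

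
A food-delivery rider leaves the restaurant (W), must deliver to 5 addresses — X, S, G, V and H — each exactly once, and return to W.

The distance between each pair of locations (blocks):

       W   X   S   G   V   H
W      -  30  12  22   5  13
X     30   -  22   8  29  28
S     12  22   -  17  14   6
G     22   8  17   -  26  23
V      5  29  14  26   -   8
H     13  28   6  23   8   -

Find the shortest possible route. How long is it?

W-X-S-G-V-H-W: 30+22+17+26+8+13 = 116
W-X-S-G-H-V-W: 30+22+17+23+8+5 = 105
W-X-S-V-G-H-W: 30+22+14+26+23+13 = 128
W-X-S-V-H-G-W: 30+22+14+8+23+22 = 119
W-X-S-H-G-V-W: 30+22+6+23+26+5 = 112
W-X-S-H-V-G-W: 30+22+6+8+26+22 = 114
W-X-G-S-V-H-W: 30+8+17+14+8+13 = 90
W-X-G-S-H-V-W: 30+8+17+6+8+5 = 74
W-X-G-V-S-H-W: 30+8+26+14+6+13 = 97
W-X-G-V-H-S-W: 30+8+26+8+6+12 = 90
W-X-G-H-S-V-W: 30+8+23+6+14+5 = 86
W-X-G-H-V-S-W: 30+8+23+8+14+12 = 95
W-X-V-S-G-H-W: 30+29+14+17+23+13 = 126
W-X-V-S-H-G-W: 30+29+14+6+23+22 = 124
… (46 more)
W-G-X-S-H-V-W: 22+8+22+6+8+5 = 71  ← best
The minimum is 71.
One optimal route: W → G → X → S → H → V → W (or its reverse).

71 blocks — the shortest possible round trip.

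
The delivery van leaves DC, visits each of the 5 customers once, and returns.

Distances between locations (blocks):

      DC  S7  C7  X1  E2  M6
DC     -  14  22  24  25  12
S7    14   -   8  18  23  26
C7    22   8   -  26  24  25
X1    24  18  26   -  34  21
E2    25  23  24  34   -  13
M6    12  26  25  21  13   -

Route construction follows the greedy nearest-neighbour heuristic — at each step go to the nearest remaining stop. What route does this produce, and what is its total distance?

Nearest-neighbour total = 106 blocks; route DC → M6 → E2 → S7 → C7 → X1 → DC.

From DC: distances to unvisited — M6=12, S7=14, C7=22, X1=24, E2=25. Nearest is M6 (12).
From M6: distances to unvisited — E2=13, X1=21, C7=25, S7=26. Nearest is E2 (13).
From E2: distances to unvisited — S7=23, C7=24, X1=34. Nearest is S7 (23).
From S7: distances to unvisited — C7=8, X1=18. Nearest is C7 (8).
From C7: distances to unvisited — X1=26. Nearest is X1 (26).
Return X1→DC: 24.
Total = 12 + 13 + 23 + 8 + 26 + 24 = 106.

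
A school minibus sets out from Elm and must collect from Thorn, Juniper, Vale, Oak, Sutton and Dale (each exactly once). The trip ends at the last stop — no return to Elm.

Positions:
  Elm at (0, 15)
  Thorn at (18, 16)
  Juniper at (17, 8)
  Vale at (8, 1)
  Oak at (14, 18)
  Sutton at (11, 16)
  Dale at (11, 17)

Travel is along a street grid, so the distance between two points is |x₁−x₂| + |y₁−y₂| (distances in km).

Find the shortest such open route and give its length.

There are 6! = 720 possible orderings.
Elm → Thorn → Juniper → Vale → Oak → Sutton → Dale: 19+9+16+23+5+1 = 73
Elm → Thorn → Juniper → Vale → Oak → Dale → Sutton: 19+9+16+23+4+1 = 72
Elm → Thorn → Juniper → Vale → Sutton → Oak → Dale: 19+9+16+18+5+4 = 71
Elm → Thorn → Juniper → Vale → Sutton → Dale → Oak: 19+9+16+18+1+4 = 67
Elm → Thorn → Juniper → Vale → Dale → Oak → Sutton: 19+9+16+19+4+5 = 72
Elm → Thorn → Juniper → Vale → Dale → Sutton → Oak: 19+9+16+19+1+5 = 69
Elm → Thorn → Juniper → Oak → Vale → Sutton → Dale: 19+9+13+23+18+1 = 83
Elm → Thorn → Juniper → Oak → Vale → Dale → Sutton: 19+9+13+23+19+1 = 84
… (712 more)
Elm → Sutton → Dale → Oak → Thorn → Juniper → Vale: 12+1+4+6+9+16 = 48  ← best
The minimum is 48.
One shortest path: Elm → Sutton → Dale → Oak → Thorn → Juniper → Vale.

Shortest open route: 48 km.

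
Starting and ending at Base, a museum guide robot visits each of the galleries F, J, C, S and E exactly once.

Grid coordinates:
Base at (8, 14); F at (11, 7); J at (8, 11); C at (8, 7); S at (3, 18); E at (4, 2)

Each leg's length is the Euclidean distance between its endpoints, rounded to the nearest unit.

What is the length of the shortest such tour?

Minimum total distance: 39.

Base→F→J→C→S→E→Base: 8+5+4+12+16+13 = 58
Base→F→J→C→E→S→Base: 8+5+4+6+16+6 = 45
Base→F→J→S→C→E→Base: 8+5+9+12+6+13 = 53
Base→F→J→S→E→C→Base: 8+5+9+16+6+7 = 51
Base→F→J→E→C→S→Base: 8+5+10+6+12+6 = 47
Base→F→J→E→S→C→Base: 8+5+10+16+12+7 = 58
Base→F→C→J→S→E→Base: 8+3+4+9+16+13 = 53
Base→F→C→J→E→S→Base: 8+3+4+10+16+6 = 47
Base→F→C→S→J→E→Base: 8+3+12+9+10+13 = 55
Base→F→C→S→E→J→Base: 8+3+12+16+10+3 = 52
Base→F→C→E→J→S→Base: 8+3+6+10+9+6 = 42
Base→F→C→E→S→J→Base: 8+3+6+16+9+3 = 45
Base→F→S→J→C→E→Base: 8+14+9+4+6+13 = 54
Base→F→S→J→E→C→Base: 8+14+9+10+6+7 = 54
… (46 more)
Base→J→F→C→E→S→Base: 3+5+3+6+16+6 = 39  ← best
The minimum is 39.
One optimal route: Base → J → F → C → E → S → Base (or its reverse).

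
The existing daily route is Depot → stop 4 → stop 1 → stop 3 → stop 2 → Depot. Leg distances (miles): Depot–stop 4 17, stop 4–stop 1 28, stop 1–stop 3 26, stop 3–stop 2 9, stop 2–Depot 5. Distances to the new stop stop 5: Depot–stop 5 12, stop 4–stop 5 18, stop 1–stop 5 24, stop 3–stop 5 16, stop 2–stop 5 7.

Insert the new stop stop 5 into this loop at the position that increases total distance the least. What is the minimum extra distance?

Insertion cost between consecutive stops i–j is d(i,stop 5) + d(stop 5,j) − d(i,j):
  between Depot and stop 4: 12 + 18 − 17 = 13
  between stop 4 and stop 1: 18 + 24 − 28 = 14
  between stop 1 and stop 3: 24 + 16 − 26 = 14
  between stop 3 and stop 2: 16 + 7 − 9 = 14
  between stop 2 and Depot: 7 + 12 − 5 = 14
Cheapest insertion is between Depot and stop 4, adding 13.
New total = 85 + 13 = 98.

+13 miles — insert stop 5 between Depot and stop 4.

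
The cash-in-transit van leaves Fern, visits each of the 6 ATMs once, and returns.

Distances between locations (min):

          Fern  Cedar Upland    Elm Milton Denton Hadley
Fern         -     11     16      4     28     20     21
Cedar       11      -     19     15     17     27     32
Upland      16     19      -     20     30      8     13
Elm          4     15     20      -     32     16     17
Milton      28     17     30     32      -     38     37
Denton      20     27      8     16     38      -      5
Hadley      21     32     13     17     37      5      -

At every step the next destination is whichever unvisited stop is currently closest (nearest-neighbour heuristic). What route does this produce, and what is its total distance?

100 min along Fern → Elm → Cedar → Milton → Upland → Denton → Hadley → Fern.

From Fern: distances to unvisited — Elm=4, Cedar=11, Upland=16, Denton=20, Hadley=21, Milton=28. Nearest is Elm (4).
From Elm: distances to unvisited — Cedar=15, Denton=16, Hadley=17, Upland=20, Milton=32. Nearest is Cedar (15).
From Cedar: distances to unvisited — Milton=17, Upland=19, Denton=27, Hadley=32. Nearest is Milton (17).
From Milton: distances to unvisited — Upland=30, Hadley=37, Denton=38. Nearest is Upland (30).
From Upland: distances to unvisited — Denton=8, Hadley=13. Nearest is Denton (8).
From Denton: distances to unvisited — Hadley=5. Nearest is Hadley (5).
Return Hadley→Fern: 21.
Total = 4 + 15 + 17 + 30 + 8 + 5 + 21 = 100.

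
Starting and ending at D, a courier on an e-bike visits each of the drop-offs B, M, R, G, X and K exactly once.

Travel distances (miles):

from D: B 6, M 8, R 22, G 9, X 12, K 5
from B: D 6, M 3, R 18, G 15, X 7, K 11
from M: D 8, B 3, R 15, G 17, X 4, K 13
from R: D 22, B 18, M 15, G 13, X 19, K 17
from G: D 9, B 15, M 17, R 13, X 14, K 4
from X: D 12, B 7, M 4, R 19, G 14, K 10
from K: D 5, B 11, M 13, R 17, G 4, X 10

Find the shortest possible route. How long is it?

There are 360 distinct closed tours to check (reversals are equivalent).
D-B-M-R-G-X-K-D: 6+3+15+13+14+10+5 = 66
D-B-M-R-G-K-X-D: 6+3+15+13+4+10+12 = 63
D-B-M-R-X-G-K-D: 6+3+15+19+14+4+5 = 66
D-B-M-R-X-K-G-D: 6+3+15+19+10+4+9 = 66
D-B-M-R-K-G-X-D: 6+3+15+17+4+14+12 = 71
D-B-M-R-K-X-G-D: 6+3+15+17+10+14+9 = 74
D-B-M-G-R-X-K-D: 6+3+17+13+19+10+5 = 73
D-B-M-G-R-K-X-D: 6+3+17+13+17+10+12 = 78
… (352 more)
D-B-M-X-R-G-K-D: 6+3+4+19+13+4+5 = 54  ← best
The minimum is 54.
One optimal route: D → B → M → X → R → G → K → D (or its reverse).

54 miles — the shortest possible round trip.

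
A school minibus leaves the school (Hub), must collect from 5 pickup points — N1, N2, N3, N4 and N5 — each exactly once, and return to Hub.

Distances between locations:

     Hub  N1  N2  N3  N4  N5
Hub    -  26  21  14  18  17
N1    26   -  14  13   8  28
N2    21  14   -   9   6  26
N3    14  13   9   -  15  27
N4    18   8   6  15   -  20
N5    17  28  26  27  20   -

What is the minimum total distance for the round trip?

Hub-N1-N2-N3-N4-N5-Hub: 26+14+9+15+20+17 = 101
Hub-N1-N2-N3-N5-N4-Hub: 26+14+9+27+20+18 = 114
Hub-N1-N2-N4-N3-N5-Hub: 26+14+6+15+27+17 = 105
Hub-N1-N2-N4-N5-N3-Hub: 26+14+6+20+27+14 = 107
Hub-N1-N2-N5-N3-N4-Hub: 26+14+26+27+15+18 = 126
Hub-N1-N2-N5-N4-N3-Hub: 26+14+26+20+15+14 = 115
Hub-N1-N3-N2-N4-N5-Hub: 26+13+9+6+20+17 = 91
Hub-N1-N3-N2-N5-N4-Hub: 26+13+9+26+20+18 = 112
Hub-N1-N3-N4-N2-N5-Hub: 26+13+15+6+26+17 = 103
Hub-N1-N3-N4-N5-N2-Hub: 26+13+15+20+26+21 = 121
Hub-N1-N3-N5-N2-N4-Hub: 26+13+27+26+6+18 = 116
Hub-N1-N3-N5-N4-N2-Hub: 26+13+27+20+6+21 = 113
Hub-N1-N4-N2-N3-N5-Hub: 26+8+6+9+27+17 = 93
Hub-N1-N4-N2-N5-N3-Hub: 26+8+6+26+27+14 = 107
… (46 more)
Hub-N3-N2-N1-N4-N5-Hub: 14+9+14+8+20+17 = 82  ← best
The minimum is 82.
One optimal route: Hub → N3 → N2 → N1 → N4 → N5 → Hub (or its reverse).

82 — the shortest possible round trip.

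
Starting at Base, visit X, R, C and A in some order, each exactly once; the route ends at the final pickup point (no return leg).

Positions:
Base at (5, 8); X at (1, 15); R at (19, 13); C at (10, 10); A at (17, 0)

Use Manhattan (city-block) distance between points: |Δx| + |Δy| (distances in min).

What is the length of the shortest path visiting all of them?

There are 4! = 24 possible orderings.
Base→X→R→C→A: 11+20+12+17 = 60
Base→X→R→A→C: 11+20+15+17 = 63
Base→X→C→R→A: 11+14+12+15 = 52
Base→X→C→A→R: 11+14+17+15 = 57
Base→X→A→R→C: 11+31+15+12 = 69
Base→X→A→C→R: 11+31+17+12 = 71
Base→R→X→C→A: 19+20+14+17 = 70
Base→R→X→A→C: 19+20+31+17 = 87
Base→R→C→X→A: 19+12+14+31 = 76
Base→R→C→A→X: 19+12+17+31 = 79
Base→R→A→X→C: 19+15+31+14 = 79
Base→R→A→C→X: 19+15+17+14 = 65
Base→C→X→R→A: 7+14+20+15 = 56
Base→C→X→A→R: 7+14+31+15 = 67
… (10 more)
The minimum is 52.
One shortest path: Base → X → C → R → A.

Minimum one-way distance = 52 min.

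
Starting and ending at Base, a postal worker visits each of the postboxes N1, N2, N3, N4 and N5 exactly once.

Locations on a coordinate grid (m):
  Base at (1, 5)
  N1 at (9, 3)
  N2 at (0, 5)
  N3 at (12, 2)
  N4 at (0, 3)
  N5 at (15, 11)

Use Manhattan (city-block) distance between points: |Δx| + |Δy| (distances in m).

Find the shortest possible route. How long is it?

Minimum total distance: 48 m.

There are 60 distinct closed tours to check (reversals are equivalent).
Base-N1-N2-N3-N4-N5-Base: 10+11+15+13+23+20 = 92
Base-N1-N2-N3-N5-N4-Base: 10+11+15+12+23+3 = 74
Base-N1-N2-N4-N3-N5-Base: 10+11+2+13+12+20 = 68
Base-N1-N2-N4-N5-N3-Base: 10+11+2+23+12+14 = 72
Base-N1-N2-N5-N3-N4-Base: 10+11+21+12+13+3 = 70
Base-N1-N2-N5-N4-N3-Base: 10+11+21+23+13+14 = 92
Base-N1-N3-N2-N4-N5-Base: 10+4+15+2+23+20 = 74
Base-N1-N3-N2-N5-N4-Base: 10+4+15+21+23+3 = 76
Base-N1-N3-N4-N2-N5-Base: 10+4+13+2+21+20 = 70
Base-N1-N3-N4-N5-N2-Base: 10+4+13+23+21+1 = 72
Base-N1-N3-N5-N2-N4-Base: 10+4+12+21+2+3 = 52
Base-N1-N3-N5-N4-N2-Base: 10+4+12+23+2+1 = 52
Base-N1-N4-N2-N3-N5-Base: 10+9+2+15+12+20 = 68
Base-N1-N4-N2-N5-N3-Base: 10+9+2+21+12+14 = 68
… (46 more)
Base-N2-N4-N1-N3-N5-Base: 1+2+9+4+12+20 = 48  ← best
The minimum is 48.
One optimal route: Base → N2 → N4 → N1 → N3 → N5 → Base (or its reverse).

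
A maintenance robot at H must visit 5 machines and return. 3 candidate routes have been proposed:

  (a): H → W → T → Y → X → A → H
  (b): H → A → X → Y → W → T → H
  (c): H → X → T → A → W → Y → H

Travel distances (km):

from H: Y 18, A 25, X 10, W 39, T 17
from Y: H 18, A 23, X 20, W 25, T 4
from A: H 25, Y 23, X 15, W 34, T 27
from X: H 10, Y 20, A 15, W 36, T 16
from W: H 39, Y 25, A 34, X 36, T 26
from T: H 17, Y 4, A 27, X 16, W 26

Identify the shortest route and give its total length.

128 km — (b) is the shortest.

(a): 39 + 26 + 4 + 20 + 15 + 25 = 129
(b): 25 + 15 + 20 + 25 + 26 + 17 = 128
(c): 10 + 16 + 27 + 34 + 25 + 18 = 130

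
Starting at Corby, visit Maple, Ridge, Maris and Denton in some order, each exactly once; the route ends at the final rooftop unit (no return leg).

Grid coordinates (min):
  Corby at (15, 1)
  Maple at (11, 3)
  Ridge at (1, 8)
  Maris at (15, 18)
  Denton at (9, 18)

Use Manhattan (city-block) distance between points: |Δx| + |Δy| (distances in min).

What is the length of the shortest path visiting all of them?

There are 4! = 24 possible orderings.
Corby → Maple → Ridge → Maris → Denton: 6+15+24+6 = 51
Corby → Maple → Ridge → Denton → Maris: 6+15+18+6 = 45
Corby → Maple → Maris → Ridge → Denton: 6+19+24+18 = 67
Corby → Maple → Maris → Denton → Ridge: 6+19+6+18 = 49
Corby → Maple → Denton → Ridge → Maris: 6+17+18+24 = 65
Corby → Maple → Denton → Maris → Ridge: 6+17+6+24 = 53
Corby → Ridge → Maple → Maris → Denton: 21+15+19+6 = 61
Corby → Ridge → Maple → Denton → Maris: 21+15+17+6 = 59
Corby → Ridge → Maris → Maple → Denton: 21+24+19+17 = 81
Corby → Ridge → Maris → Denton → Maple: 21+24+6+17 = 68
Corby → Ridge → Denton → Maple → Maris: 21+18+17+19 = 75
Corby → Ridge → Denton → Maris → Maple: 21+18+6+19 = 64
Corby → Maris → Maple → Ridge → Denton: 17+19+15+18 = 69
Corby → Maris → Maple → Denton → Ridge: 17+19+17+18 = 71
… (10 more)
The minimum is 45.
One shortest path: Corby → Maple → Ridge → Denton → Maris.

Shortest open route: 45 min.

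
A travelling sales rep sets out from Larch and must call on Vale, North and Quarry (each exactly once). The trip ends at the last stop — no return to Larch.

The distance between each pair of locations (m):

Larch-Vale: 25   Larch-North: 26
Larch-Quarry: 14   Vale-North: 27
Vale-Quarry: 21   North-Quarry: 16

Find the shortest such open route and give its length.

There are 3! = 6 possible orderings.
Larch→Vale→North→Quarry: 25+27+16 = 68
Larch→Vale→Quarry→North: 25+21+16 = 62
Larch→North→Vale→Quarry: 26+27+21 = 74
Larch→North→Quarry→Vale: 26+16+21 = 63
Larch→Quarry→Vale→North: 14+21+27 = 62
Larch→Quarry→North→Vale: 14+16+27 = 57
The minimum is 57.
One shortest path: Larch → Quarry → North → Vale.

Shortest open route: 57 m.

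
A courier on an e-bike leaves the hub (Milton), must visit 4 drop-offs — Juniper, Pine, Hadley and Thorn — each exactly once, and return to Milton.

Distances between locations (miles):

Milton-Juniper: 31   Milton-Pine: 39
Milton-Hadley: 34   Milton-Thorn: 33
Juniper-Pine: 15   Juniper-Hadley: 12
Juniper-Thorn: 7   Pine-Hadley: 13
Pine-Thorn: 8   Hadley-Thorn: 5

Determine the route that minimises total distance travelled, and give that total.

Shortest round trip = 93 miles.

Milton - Juniper - Pine - Hadley - Thorn - Milton: 31+15+13+5+33 = 97
Milton - Juniper - Pine - Thorn - Hadley - Milton: 31+15+8+5+34 = 93
Milton - Juniper - Hadley - Pine - Thorn - Milton: 31+12+13+8+33 = 97
Milton - Juniper - Hadley - Thorn - Pine - Milton: 31+12+5+8+39 = 95
Milton - Juniper - Thorn - Pine - Hadley - Milton: 31+7+8+13+34 = 93
Milton - Juniper - Thorn - Hadley - Pine - Milton: 31+7+5+13+39 = 95
Milton - Pine - Juniper - Hadley - Thorn - Milton: 39+15+12+5+33 = 104
Milton - Pine - Juniper - Thorn - Hadley - Milton: 39+15+7+5+34 = 100
Milton - Pine - Hadley - Juniper - Thorn - Milton: 39+13+12+7+33 = 104
Milton - Pine - Thorn - Juniper - Hadley - Milton: 39+8+7+12+34 = 100
Milton - Hadley - Juniper - Pine - Thorn - Milton: 34+12+15+8+33 = 102
Milton - Hadley - Pine - Juniper - Thorn - Milton: 34+13+15+7+33 = 102
The minimum is 93.
One optimal route: Milton → Juniper → Pine → Thorn → Hadley → Milton (or its reverse).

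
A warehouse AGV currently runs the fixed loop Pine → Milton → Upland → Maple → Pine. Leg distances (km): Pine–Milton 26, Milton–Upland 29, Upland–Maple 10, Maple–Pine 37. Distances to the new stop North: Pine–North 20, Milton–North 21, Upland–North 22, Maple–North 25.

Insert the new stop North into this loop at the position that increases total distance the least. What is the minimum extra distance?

Adding 8 km by placing North on the Maple–Pine leg.

Insertion cost between consecutive stops i–j is d(i,North) + d(North,j) − d(i,j):
  between Pine and Milton: 20 + 21 − 26 = 15
  between Milton and Upland: 21 + 22 − 29 = 14
  between Upland and Maple: 22 + 25 − 10 = 37
  between Maple and Pine: 25 + 20 − 37 = 8
Cheapest insertion is between Maple and Pine, adding 8.
New total = 102 + 8 = 110.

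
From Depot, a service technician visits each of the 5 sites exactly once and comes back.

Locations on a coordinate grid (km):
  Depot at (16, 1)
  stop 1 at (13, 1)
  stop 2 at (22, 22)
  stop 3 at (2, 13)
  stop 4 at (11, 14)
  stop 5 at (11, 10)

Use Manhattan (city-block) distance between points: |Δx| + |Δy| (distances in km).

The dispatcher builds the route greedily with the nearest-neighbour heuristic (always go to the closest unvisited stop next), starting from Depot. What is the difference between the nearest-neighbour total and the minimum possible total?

Excess over optimum: 2 km.

Depot: stop 1=3, stop 5=14, stop 4=18, stop 3=26, stop 2=27 ⇒ stop 1
stop 1: stop 5=11, stop 4=15, stop 3=23, stop 2=30 ⇒ stop 5
stop 5: stop 4=4, stop 3=12, stop 2=23 ⇒ stop 4
stop 4: stop 3=10, stop 2=19 ⇒ stop 3
stop 3: stop 2=29 ⇒ stop 2
NN route Depot → stop 1 → stop 5 → stop 4 → stop 3 → stop 2 → Depot costs 84.
Optimal: Depot → stop 1 → stop 5 → stop 3 → stop 4 → stop 2 → Depot costs 82 (by enumerating all 60 distinct tours).
Excess = 84 − 82 = 2.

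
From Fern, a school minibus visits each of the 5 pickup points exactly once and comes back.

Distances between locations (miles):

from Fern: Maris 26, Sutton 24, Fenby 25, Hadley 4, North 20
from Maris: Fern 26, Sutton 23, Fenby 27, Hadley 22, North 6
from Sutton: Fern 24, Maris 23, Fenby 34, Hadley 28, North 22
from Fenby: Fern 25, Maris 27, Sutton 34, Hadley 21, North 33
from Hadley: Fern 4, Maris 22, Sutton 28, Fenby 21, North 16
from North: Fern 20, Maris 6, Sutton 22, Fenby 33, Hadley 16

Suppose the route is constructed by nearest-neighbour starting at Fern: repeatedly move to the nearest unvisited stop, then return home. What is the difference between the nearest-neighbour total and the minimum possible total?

From Fern: Hadley=4, North=20, Sutton=24, Fenby=25, Maris=26 → choose Hadley (4).
From Hadley: North=16, Fenby=21, Maris=22, Sutton=28 → choose North (16).
From North: Maris=6, Sutton=22, Fenby=33 → choose Maris (6).
From Maris: Sutton=23, Fenby=27 → choose Sutton (23).
From Sutton: Fenby=34 → choose Fenby (34).
NN route Fern → Hadley → North → Maris → Sutton → Fenby → Fern costs 108.
Optimal: Fern → Sutton → North → Maris → Fenby → Hadley → Fern costs 104 (by enumerating all 60 distinct tours).
Excess = 108 − 104 = 4.

The nearest-neighbour route is 4 miles longer than optimal.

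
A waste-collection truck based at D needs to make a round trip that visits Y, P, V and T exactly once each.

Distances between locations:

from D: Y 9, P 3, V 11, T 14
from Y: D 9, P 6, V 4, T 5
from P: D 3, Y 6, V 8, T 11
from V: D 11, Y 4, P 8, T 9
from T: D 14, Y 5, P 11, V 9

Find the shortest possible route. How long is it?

34 — the shortest possible round trip.

There are 12 distinct closed tours to check (reversals are equivalent).
D→Y→P→V→T→D: 9+6+8+9+14 = 46
D→Y→P→T→V→D: 9+6+11+9+11 = 46
D→Y→V→P→T→D: 9+4+8+11+14 = 46
D→Y→V→T→P→D: 9+4+9+11+3 = 36
D→Y→T→P→V→D: 9+5+11+8+11 = 44
D→Y→T→V→P→D: 9+5+9+8+3 = 34
D→P→Y→V→T→D: 3+6+4+9+14 = 36
D→P→Y→T→V→D: 3+6+5+9+11 = 34
D→P→V→Y→T→D: 3+8+4+5+14 = 34
D→P→T→Y→V→D: 3+11+5+4+11 = 34
D→V→Y→P→T→D: 11+4+6+11+14 = 46
D→V→P→Y→T→D: 11+8+6+5+14 = 44
The minimum is 34.
One optimal route: D → Y → T → V → P → D (or its reverse).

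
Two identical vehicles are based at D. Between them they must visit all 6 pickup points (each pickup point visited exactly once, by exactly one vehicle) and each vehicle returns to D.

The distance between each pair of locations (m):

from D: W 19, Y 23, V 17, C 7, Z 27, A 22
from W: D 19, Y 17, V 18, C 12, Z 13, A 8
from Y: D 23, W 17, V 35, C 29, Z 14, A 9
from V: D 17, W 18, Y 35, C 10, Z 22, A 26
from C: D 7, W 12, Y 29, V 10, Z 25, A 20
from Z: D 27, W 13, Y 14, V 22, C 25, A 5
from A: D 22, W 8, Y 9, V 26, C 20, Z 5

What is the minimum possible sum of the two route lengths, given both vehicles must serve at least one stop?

Check every non-empty split of the stops between the two vehicles; for each half take its own optimal tour:
  {W} + {Y, V, C, Z, A}: 38 + 76 = 114
  {Y} + {W, V, C, Z, A}: 46 + 71 = 117
  {W, Y} + {V, C, Z, A}: 59 + 66 = 125
  {V} + {W, Y, C, Z, A}: 34 + 69 = 103
  {W, V} + {Y, C, Z, A}: 54 + 69 = 123
  {Y, V} + {W, C, Z, A}: 75 + 59 = 134
  … (31 splits in total)
  {C} + {W, Y, V, Z, A}: 14 + 85 = 99  ← best
Best: vehicle 1 D → C → D = 14; vehicle 2 D → Y → Z → A → W → V → D = 85; combined 99.

99 m — the smallest possible combined total.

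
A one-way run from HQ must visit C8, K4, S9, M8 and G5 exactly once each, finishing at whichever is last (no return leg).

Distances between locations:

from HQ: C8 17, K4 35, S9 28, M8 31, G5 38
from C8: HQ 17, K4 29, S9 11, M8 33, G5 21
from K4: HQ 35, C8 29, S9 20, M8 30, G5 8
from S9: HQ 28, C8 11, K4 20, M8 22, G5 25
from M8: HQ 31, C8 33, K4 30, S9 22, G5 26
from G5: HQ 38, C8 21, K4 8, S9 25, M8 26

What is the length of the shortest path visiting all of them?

There are 5! = 120 possible orderings.
HQ → C8 → K4 → S9 → M8 → G5: 17+29+20+22+26 = 114
HQ → C8 → K4 → S9 → G5 → M8: 17+29+20+25+26 = 117
HQ → C8 → K4 → M8 → S9 → G5: 17+29+30+22+25 = 123
HQ → C8 → K4 → M8 → G5 → S9: 17+29+30+26+25 = 127
HQ → C8 → K4 → G5 → S9 → M8: 17+29+8+25+22 = 101
HQ → C8 → K4 → G5 → M8 → S9: 17+29+8+26+22 = 102
HQ → C8 → S9 → K4 → M8 → G5: 17+11+20+30+26 = 104
HQ → C8 → S9 → K4 → G5 → M8: 17+11+20+8+26 = 82
HQ → C8 → S9 → M8 → K4 → G5: 17+11+22+30+8 = 88
HQ → C8 → S9 → M8 → G5 → K4: 17+11+22+26+8 = 84
HQ → C8 → S9 → G5 → K4 → M8: 17+11+25+8+30 = 91
HQ → C8 → S9 → G5 → M8 → K4: 17+11+25+26+30 = 109
HQ → C8 → M8 → K4 → S9 → G5: 17+33+30+20+25 = 125
HQ → C8 → M8 → K4 → G5 → S9: 17+33+30+8+25 = 113
… (106 more)
The minimum is 82.
One shortest path: HQ → C8 → S9 → K4 → G5 → M8.

82 — the minimum one-way total.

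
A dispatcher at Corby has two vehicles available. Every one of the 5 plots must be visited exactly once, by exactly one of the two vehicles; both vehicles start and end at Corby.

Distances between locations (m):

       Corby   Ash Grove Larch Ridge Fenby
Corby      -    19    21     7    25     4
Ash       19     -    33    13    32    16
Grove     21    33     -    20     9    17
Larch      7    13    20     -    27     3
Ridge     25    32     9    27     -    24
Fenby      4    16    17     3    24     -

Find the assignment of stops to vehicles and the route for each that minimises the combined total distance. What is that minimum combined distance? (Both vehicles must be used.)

Minimum combined distance: 90 m.

Try each way of splitting the stops between the two vehicles (each non-empty) and, for each split, find the best tour for each vehicle:
  {Ash} + {Grove, Larch, Ridge, Fenby}: 38 + 61 = 99
  {Grove} + {Ash, Larch, Ridge, Fenby}: 42 + 77 = 119
  {Ash, Grove} + {Larch, Ridge, Fenby}: 73 + 59 = 132
  {Larch} + {Ash, Grove, Ridge, Fenby}: 14 + 81 = 95
  {Ash, Larch} + {Grove, Ridge, Fenby}: 39 + 55 = 94
  {Grove, Larch} + {Ash, Ridge, Fenby}: 48 + 77 = 125
  … (15 splits in total)
  {Ash, Grove, Larch, Ridge} + {Fenby}: 82 + 8 = 90  ← best
Best: vehicle 1 Corby → Grove → Ridge → Ash → Larch → Corby = 82; vehicle 2 Corby → Fenby → Corby = 8; combined 90.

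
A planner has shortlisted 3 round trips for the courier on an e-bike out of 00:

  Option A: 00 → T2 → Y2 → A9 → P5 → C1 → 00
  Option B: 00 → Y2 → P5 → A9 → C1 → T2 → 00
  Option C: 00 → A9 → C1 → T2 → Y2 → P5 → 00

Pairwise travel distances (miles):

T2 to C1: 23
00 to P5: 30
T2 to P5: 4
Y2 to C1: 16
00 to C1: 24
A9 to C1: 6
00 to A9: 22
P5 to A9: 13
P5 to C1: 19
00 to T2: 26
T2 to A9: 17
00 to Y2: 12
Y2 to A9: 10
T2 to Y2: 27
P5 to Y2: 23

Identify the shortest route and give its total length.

Option A: 26 + 27 + 10 + 13 + 19 + 24 = 119
Option B: 12 + 23 + 13 + 6 + 23 + 26 = 103
Option C: 22 + 6 + 23 + 27 + 23 + 30 = 131

103 miles — Option B is the shortest.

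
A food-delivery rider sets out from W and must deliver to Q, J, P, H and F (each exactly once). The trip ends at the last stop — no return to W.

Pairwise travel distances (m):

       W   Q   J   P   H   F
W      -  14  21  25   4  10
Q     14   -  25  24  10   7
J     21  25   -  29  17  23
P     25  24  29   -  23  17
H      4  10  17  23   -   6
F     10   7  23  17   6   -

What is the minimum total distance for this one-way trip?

There are 5! = 120 possible orderings.
W - Q - J - P - H - F: 14+25+29+23+6 = 97
W - Q - J - P - F - H: 14+25+29+17+6 = 91
W - Q - J - H - P - F: 14+25+17+23+17 = 96
W - Q - J - H - F - P: 14+25+17+6+17 = 79
W - Q - J - F - P - H: 14+25+23+17+23 = 102
W - Q - J - F - H - P: 14+25+23+6+23 = 91
W - Q - P - J - H - F: 14+24+29+17+6 = 90
W - Q - P - J - F - H: 14+24+29+23+6 = 96
W - Q - P - H - J - F: 14+24+23+17+23 = 101
W - Q - P - H - F - J: 14+24+23+6+23 = 90
W - Q - P - F - J - H: 14+24+17+23+17 = 95
W - Q - P - F - H - J: 14+24+17+6+17 = 78
W - Q - H - J - P - F: 14+10+17+29+17 = 87
W - Q - H - J - F - P: 14+10+17+23+17 = 81
… (106 more)
W - H - Q - F - P - J: 4+10+7+17+29 = 67  ← best
The minimum is 67.
One shortest path: W → H → Q → F → P → J.

Minimum one-way distance = 67 m.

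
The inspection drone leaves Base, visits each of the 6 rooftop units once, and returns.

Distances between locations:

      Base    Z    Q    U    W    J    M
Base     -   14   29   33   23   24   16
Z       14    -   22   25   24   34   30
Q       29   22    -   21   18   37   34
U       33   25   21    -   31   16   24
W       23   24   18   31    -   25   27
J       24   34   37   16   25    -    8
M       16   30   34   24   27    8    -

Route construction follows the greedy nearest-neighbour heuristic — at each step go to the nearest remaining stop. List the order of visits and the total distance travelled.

Nearest-neighbour total = 144; route Base → Z → Q → W → J → M → U → Base.

At Base the remaining stops are Z 14, M 16, W 23, J 24, Q 29, U 33; go to Z.
At Z the remaining stops are Q 22, W 24, U 25, M 30, J 34; go to Q.
At Q the remaining stops are W 18, U 21, M 34, J 37; go to W.
At W the remaining stops are J 25, M 27, U 31; go to J.
At J the remaining stops are M 8, U 16; go to M.
At M the remaining stops are U 24; go to U.
Return U→Base: 33.
Total = 14 + 22 + 18 + 25 + 8 + 24 + 33 = 144.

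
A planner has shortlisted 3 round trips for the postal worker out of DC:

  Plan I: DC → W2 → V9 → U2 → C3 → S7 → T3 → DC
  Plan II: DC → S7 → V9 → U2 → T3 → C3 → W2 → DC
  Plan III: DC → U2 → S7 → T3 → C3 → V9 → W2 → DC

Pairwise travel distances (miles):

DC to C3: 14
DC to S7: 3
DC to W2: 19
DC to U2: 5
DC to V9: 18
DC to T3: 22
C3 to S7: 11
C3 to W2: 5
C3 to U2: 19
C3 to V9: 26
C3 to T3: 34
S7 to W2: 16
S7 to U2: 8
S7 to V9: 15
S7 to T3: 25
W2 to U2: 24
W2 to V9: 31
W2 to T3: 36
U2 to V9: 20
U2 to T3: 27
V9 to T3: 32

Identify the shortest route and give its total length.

123 miles — Plan II is the shortest.

Plan I: 19 + 31 + 20 + 19 + 11 + 25 + 22 = 147
Plan II: 3 + 15 + 20 + 27 + 34 + 5 + 19 = 123
Plan III: 5 + 8 + 25 + 34 + 26 + 31 + 19 = 148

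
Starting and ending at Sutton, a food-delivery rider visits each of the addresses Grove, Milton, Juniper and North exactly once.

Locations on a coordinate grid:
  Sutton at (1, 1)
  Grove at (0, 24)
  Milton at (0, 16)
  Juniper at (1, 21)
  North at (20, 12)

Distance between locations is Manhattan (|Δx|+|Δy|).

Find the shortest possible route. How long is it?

Shortest round trip = 86.

Sutton-Grove-Milton-Juniper-North-Sutton: 24+8+6+28+30 = 96
Sutton-Grove-Milton-North-Juniper-Sutton: 24+8+24+28+20 = 104
Sutton-Grove-Juniper-Milton-North-Sutton: 24+4+6+24+30 = 88
Sutton-Grove-Juniper-North-Milton-Sutton: 24+4+28+24+16 = 96
Sutton-Grove-North-Milton-Juniper-Sutton: 24+32+24+6+20 = 106
Sutton-Grove-North-Juniper-Milton-Sutton: 24+32+28+6+16 = 106
Sutton-Milton-Grove-Juniper-North-Sutton: 16+8+4+28+30 = 86
Sutton-Milton-Grove-North-Juniper-Sutton: 16+8+32+28+20 = 104
Sutton-Milton-Juniper-Grove-North-Sutton: 16+6+4+32+30 = 88
Sutton-Milton-North-Grove-Juniper-Sutton: 16+24+32+4+20 = 96
Sutton-Juniper-Grove-Milton-North-Sutton: 20+4+8+24+30 = 86
Sutton-Juniper-Milton-Grove-North-Sutton: 20+6+8+32+30 = 96
The minimum is 86.
One optimal route: Sutton → Milton → Grove → Juniper → North → Sutton (or its reverse).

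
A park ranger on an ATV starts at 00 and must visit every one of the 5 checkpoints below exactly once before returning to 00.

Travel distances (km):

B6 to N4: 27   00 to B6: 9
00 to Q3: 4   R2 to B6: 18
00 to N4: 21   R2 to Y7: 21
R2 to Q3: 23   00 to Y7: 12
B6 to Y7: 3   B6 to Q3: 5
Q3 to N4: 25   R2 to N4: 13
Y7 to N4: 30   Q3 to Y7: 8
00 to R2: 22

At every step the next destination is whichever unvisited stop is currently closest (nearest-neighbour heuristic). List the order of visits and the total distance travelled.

67 km along 00 → Q3 → B6 → Y7 → R2 → N4 → 00.

At 00 the remaining stops are Q3 4, B6 9, Y7 12, N4 21, R2 22; go to Q3.
At Q3 the remaining stops are B6 5, Y7 8, R2 23, N4 25; go to B6.
At B6 the remaining stops are Y7 3, R2 18, N4 27; go to Y7.
At Y7 the remaining stops are R2 21, N4 30; go to R2.
At R2 the remaining stops are N4 13; go to N4.
Return N4→00: 21.
Total = 4 + 5 + 3 + 21 + 13 + 21 = 67.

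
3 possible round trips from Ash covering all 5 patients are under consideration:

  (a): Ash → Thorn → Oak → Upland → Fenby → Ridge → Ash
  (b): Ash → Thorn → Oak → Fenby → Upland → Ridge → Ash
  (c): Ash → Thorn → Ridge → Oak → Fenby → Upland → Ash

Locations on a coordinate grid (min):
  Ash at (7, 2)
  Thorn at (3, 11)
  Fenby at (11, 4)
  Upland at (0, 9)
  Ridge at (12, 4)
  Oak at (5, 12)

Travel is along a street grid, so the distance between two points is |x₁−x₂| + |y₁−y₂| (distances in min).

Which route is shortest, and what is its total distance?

(a): 13 + 3 + 8 + 16 + 1 + 7 = 48
(b): 13 + 3 + 14 + 16 + 17 + 7 = 70
(c): 13 + 16 + 15 + 14 + 16 + 14 = 88

48 min — (a) is the shortest.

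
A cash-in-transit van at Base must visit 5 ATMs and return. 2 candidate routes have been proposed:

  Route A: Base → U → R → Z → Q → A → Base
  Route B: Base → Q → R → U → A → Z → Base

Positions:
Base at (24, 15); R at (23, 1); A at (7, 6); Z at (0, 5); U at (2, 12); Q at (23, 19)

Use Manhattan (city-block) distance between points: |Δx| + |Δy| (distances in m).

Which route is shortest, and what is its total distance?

Shortest is Route B, total 108 m.

Route A: 25 + 32 + 27 + 37 + 29 + 26 = 176
Route B: 5 + 18 + 32 + 11 + 8 + 34 = 108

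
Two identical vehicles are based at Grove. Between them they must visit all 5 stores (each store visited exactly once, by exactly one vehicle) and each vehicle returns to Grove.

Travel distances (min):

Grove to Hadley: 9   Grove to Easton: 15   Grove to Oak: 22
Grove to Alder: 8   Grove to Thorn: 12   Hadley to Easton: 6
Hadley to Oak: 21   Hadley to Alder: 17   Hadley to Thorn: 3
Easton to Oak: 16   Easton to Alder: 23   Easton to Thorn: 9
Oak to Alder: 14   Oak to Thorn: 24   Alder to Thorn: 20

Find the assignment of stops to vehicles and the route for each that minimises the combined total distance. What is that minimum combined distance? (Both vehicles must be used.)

75 min — the smallest possible combined total.

There are 2^4 − 1 = 15 ways to divide the 5 stops into two non-empty groups. For each, the best each vehicle can do is its own shortest tour through its group:
  {Hadley} + {Easton, Oak, Alder, Thorn}: 18 + 59 = 77
  {Easton} + {Hadley, Oak, Alder, Thorn}: 30 + 58 = 88
  {Hadley, Easton} + {Oak, Alder, Thorn}: 30 + 58 = 88
  {Oak} + {Hadley, Easton, Alder, Thorn}: 44 + 52 = 96
  {Hadley, Oak} + {Easton, Alder, Thorn}: 52 + 52 = 104
  {Easton, Oak} + {Hadley, Alder, Thorn}: 53 + 40 = 93
  … (15 splits in total)
  {Alder} + {Hadley, Easton, Oak, Thorn}: 16 + 59 = 75  ← best
Best: vehicle 1 Grove → Alder → Grove = 16; vehicle 2 Grove → Hadley → Thorn → Easton → Oak → Grove = 59; combined 75.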